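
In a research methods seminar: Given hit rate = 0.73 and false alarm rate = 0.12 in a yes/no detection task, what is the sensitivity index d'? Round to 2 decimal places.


d' = z(HR) - z(FAR)
z(0.73) = 0.6128
z(0.12) = -1.175
d' = 0.6128 - -1.175
= 1.79


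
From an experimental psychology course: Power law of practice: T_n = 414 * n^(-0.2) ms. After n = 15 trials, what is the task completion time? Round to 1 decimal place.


T_n = 414 * 15^(-0.2)
15^(-0.2) = 0.581811
T_n = 414 * 0.581811
= 240.9 ms


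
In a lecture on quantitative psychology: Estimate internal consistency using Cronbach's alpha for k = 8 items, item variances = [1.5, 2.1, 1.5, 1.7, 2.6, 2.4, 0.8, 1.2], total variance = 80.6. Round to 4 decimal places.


alpha = (k/(k-1)) * (1 - sum(s_i^2)/s_total^2)
sum(item variances) = 13.8
k/(k-1) = 8/7 = 1.142857
1 - 13.8/80.6 = 1 - 0.171216 = 0.828784
alpha = 1.142857 * 0.828784
= 0.9472


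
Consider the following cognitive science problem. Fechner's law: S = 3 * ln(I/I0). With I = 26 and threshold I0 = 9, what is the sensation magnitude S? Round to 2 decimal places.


S = 3 * ln(26/9)
I/I0 = 2.888889
ln(2.888889) = 1.0609
S = 3 * 1.0609
= 3.18


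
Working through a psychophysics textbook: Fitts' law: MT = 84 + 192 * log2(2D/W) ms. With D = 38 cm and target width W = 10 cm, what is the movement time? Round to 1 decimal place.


MT = 84 + 192 * log2(2*38/10)
2D/W = 7.6
log2(7.6) = 2.926
MT = 84 + 192 * 2.926
= 645.8 ms


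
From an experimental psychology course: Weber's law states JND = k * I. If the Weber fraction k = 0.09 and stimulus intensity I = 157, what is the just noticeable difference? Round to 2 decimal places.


JND = k * I
JND = 0.09 * 157
= 14.13


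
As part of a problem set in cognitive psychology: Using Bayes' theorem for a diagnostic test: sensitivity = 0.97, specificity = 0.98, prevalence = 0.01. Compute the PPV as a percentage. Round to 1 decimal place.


PPV = (sens * prev) / (sens * prev + (1-spec) * (1-prev))
Numerator = 0.97 * 0.01 = 0.0097
P(positive and no disease) = (1 - spec) * (1 - prev) = (1 - 0.98) * (1 - 0.01) = 0.0198
Denominator = 0.0097 + 0.0198 = 0.0295
PPV = 0.0097 / 0.0295 = 0.328814
As percentage = 32.9


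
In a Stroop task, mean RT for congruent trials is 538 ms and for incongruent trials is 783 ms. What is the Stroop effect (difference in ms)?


Stroop effect = RT(incongruent) - RT(congruent)
= 783 - 538
= 245 ms


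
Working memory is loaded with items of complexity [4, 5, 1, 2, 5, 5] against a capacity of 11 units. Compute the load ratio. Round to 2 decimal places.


Total complexity = 4 + 5 + 1 + 2 + 5 + 5 = 22
Load = total / capacity = 22 / 11
= 2.00


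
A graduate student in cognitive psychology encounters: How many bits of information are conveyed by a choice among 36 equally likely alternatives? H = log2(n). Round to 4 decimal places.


H = log2(n)
H = log2(36)
= 5.1699


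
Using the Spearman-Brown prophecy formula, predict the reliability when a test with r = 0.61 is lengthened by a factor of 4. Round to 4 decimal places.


r_new = n*r / (1 + (n-1)*r)
Numerator = 4 * 0.61 = 2.44
Denominator = 1 + 3 * 0.61 = 2.83
r_new = 2.44 / 2.83
= 0.8622


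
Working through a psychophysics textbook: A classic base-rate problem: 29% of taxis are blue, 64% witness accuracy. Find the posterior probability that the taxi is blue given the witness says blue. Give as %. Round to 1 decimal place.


P(blue | says blue) = P(says blue | blue)*P(blue) / [P(says blue | blue)*P(blue) + P(says blue | not blue)*P(not blue)]
Numerator = 0.64 * 0.29 = 0.1856
False identification = 0.36 * 0.71 = 0.2556
P = 0.1856 / (0.1856 + 0.2556)
= 0.1856 / 0.4412
As percentage = 42.1


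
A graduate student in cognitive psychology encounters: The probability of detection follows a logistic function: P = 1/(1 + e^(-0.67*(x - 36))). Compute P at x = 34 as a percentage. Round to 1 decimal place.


P(x) = 1/(1 + e^(-0.67*(34 - 36)))
Exponent = -0.67 * -2 = 1.34
e^(1.34) = 3.819044
P = 1/(1 + 3.819044) = 0.20751
Percentage = 20.8


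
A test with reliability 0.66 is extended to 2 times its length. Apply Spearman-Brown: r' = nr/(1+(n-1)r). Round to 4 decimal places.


r_new = n*r / (1 + (n-1)*r)
Numerator = 2 * 0.66 = 1.32
Denominator = 1 + 1 * 0.66 = 1.66
r_new = 1.32 / 1.66
= 0.7952


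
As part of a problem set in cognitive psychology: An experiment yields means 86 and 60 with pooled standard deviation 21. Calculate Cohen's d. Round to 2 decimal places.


Cohen's d = (M1 - M2) / S_pooled
= (86 - 60) / 21
= 26 / 21
= 1.24


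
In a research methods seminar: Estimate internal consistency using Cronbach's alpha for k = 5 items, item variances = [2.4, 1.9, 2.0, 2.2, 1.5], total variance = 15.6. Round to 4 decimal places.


alpha = (k/(k-1)) * (1 - sum(s_i^2)/s_total^2)
sum(item variances) = 10.0
k/(k-1) = 5/4 = 1.25
1 - 10.0/15.6 = 1 - 0.641026 = 0.358974
alpha = 1.25 * 0.358974
= 0.4487


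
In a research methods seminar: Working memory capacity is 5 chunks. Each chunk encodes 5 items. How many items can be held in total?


Total items = chunks * items_per_chunk
= 5 * 5
= 25


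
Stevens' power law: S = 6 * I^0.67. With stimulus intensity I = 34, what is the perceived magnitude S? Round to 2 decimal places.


S = 6 * 34^0.67
34^0.67 = 10.6192
S = 6 * 10.6192
= 63.72


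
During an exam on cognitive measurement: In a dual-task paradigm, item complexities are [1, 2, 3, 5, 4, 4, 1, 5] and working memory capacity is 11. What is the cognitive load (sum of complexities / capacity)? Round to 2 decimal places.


Total complexity = 1 + 2 + 3 + 5 + 4 + 4 + 1 + 5 = 25
Load = total / capacity = 25 / 11
= 2.27


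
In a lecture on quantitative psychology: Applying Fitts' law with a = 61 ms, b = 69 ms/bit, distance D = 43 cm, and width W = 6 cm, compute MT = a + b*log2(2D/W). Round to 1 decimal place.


MT = 61 + 69 * log2(2*43/6)
2D/W = 14.333333
log2(14.333333) = 3.8413
MT = 61 + 69 * 3.8413
= 326.0 ms


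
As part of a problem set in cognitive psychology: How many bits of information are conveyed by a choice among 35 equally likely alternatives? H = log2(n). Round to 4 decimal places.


H = log2(n)
H = log2(35)
= 5.1293


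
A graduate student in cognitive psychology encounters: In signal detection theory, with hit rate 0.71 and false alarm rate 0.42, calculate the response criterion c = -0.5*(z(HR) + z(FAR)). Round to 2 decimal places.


c = -0.5 * (z(HR) + z(FAR))
z(0.71) = 0.5534
z(0.42) = -0.2019
c = -0.5 * (0.5534 + -0.2019)
= -0.5 * 0.3515
= -0.18


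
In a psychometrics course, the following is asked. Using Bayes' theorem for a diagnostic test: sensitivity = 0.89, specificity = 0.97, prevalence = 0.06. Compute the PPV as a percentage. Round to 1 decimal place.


PPV = (sens * prev) / (sens * prev + (1-spec) * (1-prev))
Numerator = 0.89 * 0.06 = 0.0534
P(positive and no disease) = (1 - spec) * (1 - prev) = (1 - 0.97) * (1 - 0.06) = 0.0282
Denominator = 0.0534 + 0.0282 = 0.0816
PPV = 0.0534 / 0.0816 = 0.654412
As percentage = 65.4


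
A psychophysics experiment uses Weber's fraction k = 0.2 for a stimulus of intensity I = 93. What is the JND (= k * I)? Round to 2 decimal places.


JND = k * I
JND = 0.2 * 93
= 18.60


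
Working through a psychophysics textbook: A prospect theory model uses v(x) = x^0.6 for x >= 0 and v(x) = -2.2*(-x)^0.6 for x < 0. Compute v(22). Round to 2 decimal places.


Since x = 22 >= 0, use v(x) = x^0.6
22^0.6 = 6.3893
v(22) = 6.39


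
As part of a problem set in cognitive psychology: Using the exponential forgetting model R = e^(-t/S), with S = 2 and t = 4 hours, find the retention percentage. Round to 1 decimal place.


R = e^(-t/S)
-t/S = -4/2 = -2.0
R = e^(-2.0) = 0.135335
Percentage = 0.135335 * 100
= 13.5


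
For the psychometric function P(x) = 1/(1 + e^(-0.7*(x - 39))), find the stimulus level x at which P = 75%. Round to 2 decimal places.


At P = 0.75: 0.75 = 1/(1 + e^(-k*(x-x0)))
Solving: e^(-k*(x-x0)) = 1/3
x = x0 + ln(3)/k
ln(3) = 1.0986
x = 39 + 1.0986/0.7
= 39 + 1.5694
= 40.57


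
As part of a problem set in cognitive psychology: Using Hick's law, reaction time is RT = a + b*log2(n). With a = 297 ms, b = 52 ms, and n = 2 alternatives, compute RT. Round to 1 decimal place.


RT = 297 + 52 * log2(2)
log2(2) = 1.0
RT = 297 + 52 * 1.0
= 297 + 52.0
= 349.0 ms


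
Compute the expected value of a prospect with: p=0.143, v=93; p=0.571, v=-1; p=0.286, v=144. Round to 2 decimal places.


EU = sum(p_i * v_i)
0.143 * 93 = 13.299
0.571 * -1 = -0.571
0.286 * 144 = 41.184
EU = 13.299 + -0.571 + 41.184
= 53.91


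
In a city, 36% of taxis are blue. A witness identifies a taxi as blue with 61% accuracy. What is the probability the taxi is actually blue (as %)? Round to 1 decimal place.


P(blue | says blue) = P(says blue | blue)*P(blue) / [P(says blue | blue)*P(blue) + P(says blue | not blue)*P(not blue)]
Numerator = 0.61 * 0.36 = 0.2196
False identification = 0.39 * 0.64 = 0.2496
P = 0.2196 / (0.2196 + 0.2496)
= 0.2196 / 0.4692
As percentage = 46.8


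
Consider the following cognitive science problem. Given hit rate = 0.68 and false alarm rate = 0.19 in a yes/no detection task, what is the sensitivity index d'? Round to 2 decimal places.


d' = z(HR) - z(FAR)
z(0.68) = 0.4677
z(0.19) = -0.8779
d' = 0.4677 - -0.8779
= 1.35


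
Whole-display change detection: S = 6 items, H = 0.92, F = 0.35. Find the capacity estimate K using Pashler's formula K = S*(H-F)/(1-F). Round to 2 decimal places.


K = S * (H - F) / (1 - F)
H - F = 0.57
1 - F = 0.65
K = 6 * 0.57 / 0.65
= 5.26


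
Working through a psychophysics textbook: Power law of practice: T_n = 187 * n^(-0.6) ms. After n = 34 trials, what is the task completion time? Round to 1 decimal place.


T_n = 187 * 34^(-0.6)
34^(-0.6) = 0.120535
T_n = 187 * 0.120535
= 22.5 ms


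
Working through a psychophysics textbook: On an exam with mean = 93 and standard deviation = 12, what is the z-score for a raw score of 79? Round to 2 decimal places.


z = (X - mu) / sigma
= (79 - 93) / 12
= -14 / 12
= -1.17


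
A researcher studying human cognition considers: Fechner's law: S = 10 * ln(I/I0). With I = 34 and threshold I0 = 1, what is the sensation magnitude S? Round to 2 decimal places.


S = 10 * ln(34/1)
I/I0 = 34.0
ln(34.0) = 3.5264
S = 10 * 3.5264
= 35.26


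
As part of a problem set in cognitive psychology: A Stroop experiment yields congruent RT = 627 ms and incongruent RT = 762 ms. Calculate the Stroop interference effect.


Stroop effect = RT(incongruent) - RT(congruent)
= 762 - 627
= 135 ms


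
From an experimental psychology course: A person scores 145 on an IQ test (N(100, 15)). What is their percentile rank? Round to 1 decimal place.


z = (IQ - mean) / SD
z = (145 - 100) / 15 = 3.0
Percentile = Phi(3.0) * 100
Phi(3.0) = 0.99865
= 99.9


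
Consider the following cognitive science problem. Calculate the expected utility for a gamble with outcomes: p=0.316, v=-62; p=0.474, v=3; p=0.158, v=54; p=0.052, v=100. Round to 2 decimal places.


EU = sum(p_i * v_i)
0.316 * -62 = -19.592
0.474 * 3 = 1.422
0.158 * 54 = 8.532
0.052 * 100 = 5.2
EU = -19.592 + 1.422 + 8.532 + 5.2
= -4.44


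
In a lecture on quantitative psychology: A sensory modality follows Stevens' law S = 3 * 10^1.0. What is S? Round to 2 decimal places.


S = 3 * 10^1.0
10^1.0 = 10.0
S = 3 * 10.0
= 30.00


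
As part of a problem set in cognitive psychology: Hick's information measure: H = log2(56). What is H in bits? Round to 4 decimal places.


H = log2(n)
H = log2(56)
= 5.8074


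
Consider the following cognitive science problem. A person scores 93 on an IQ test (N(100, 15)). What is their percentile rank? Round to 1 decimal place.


z = (IQ - mean) / SD
z = (93 - 100) / 15 = -0.4667
Percentile = Phi(-0.4667) * 100
Phi(-0.4667) = 0.320357
= 32.0


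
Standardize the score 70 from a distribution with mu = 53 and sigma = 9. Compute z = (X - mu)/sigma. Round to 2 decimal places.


z = (X - mu) / sigma
= (70 - 53) / 9
= 17 / 9
= 1.89


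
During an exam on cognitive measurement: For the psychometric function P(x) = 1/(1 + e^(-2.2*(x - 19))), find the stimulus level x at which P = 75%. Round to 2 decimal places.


At P = 0.75: 0.75 = 1/(1 + e^(-k*(x-x0)))
Solving: e^(-k*(x-x0)) = 1/3
x = x0 + ln(3)/k
ln(3) = 1.0986
x = 19 + 1.0986/2.2
= 19 + 0.4994
= 19.50


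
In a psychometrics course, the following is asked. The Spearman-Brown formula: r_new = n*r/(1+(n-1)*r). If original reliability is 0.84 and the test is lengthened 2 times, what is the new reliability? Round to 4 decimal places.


r_new = n*r / (1 + (n-1)*r)
Numerator = 2 * 0.84 = 1.68
Denominator = 1 + 1 * 0.84 = 1.84
r_new = 1.68 / 1.84
= 0.9130


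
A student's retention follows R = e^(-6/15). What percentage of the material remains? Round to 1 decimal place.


R = e^(-t/S)
-t/S = -6/15 = -0.4
R = e^(-0.4) = 0.67032
Percentage = 0.67032 * 100
= 67.0


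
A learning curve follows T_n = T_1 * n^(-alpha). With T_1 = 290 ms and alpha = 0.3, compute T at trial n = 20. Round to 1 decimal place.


T_n = 290 * 20^(-0.3)
20^(-0.3) = 0.407091
T_n = 290 * 0.407091
= 118.1 ms


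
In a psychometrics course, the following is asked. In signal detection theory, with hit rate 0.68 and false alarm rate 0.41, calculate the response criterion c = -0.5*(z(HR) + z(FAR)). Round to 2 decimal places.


c = -0.5 * (z(HR) + z(FAR))
z(0.68) = 0.4677
z(0.41) = -0.2275
c = -0.5 * (0.4677 + -0.2275)
= -0.5 * 0.2402
= -0.12


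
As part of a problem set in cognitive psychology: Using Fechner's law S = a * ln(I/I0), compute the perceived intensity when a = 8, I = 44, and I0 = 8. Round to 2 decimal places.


S = 8 * ln(44/8)
I/I0 = 5.5
ln(5.5) = 1.7047
S = 8 * 1.7047
= 13.64


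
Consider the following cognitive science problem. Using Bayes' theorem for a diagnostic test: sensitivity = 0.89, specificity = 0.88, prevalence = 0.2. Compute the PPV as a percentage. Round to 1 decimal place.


PPV = (sens * prev) / (sens * prev + (1-spec) * (1-prev))
Numerator = 0.89 * 0.2 = 0.178
P(positive and no disease) = (1 - spec) * (1 - prev) = (1 - 0.88) * (1 - 0.2) = 0.096
Denominator = 0.178 + 0.096 = 0.274
PPV = 0.178 / 0.274 = 0.649635
As percentage = 65.0


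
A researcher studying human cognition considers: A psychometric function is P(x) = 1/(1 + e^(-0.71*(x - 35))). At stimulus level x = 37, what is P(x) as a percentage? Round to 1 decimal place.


P(x) = 1/(1 + e^(-0.71*(37 - 35)))
Exponent = -0.71 * 2 = -1.42
e^(-1.42) = 0.241714
P = 1/(1 + 0.241714) = 0.805338
Percentage = 80.5


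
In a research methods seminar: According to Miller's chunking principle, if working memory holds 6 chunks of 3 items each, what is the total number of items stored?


Total items = chunks * items_per_chunk
= 6 * 3
= 18


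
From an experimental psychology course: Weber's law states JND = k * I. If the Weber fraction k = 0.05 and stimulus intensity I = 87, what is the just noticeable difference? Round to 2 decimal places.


JND = k * I
JND = 0.05 * 87
= 4.35


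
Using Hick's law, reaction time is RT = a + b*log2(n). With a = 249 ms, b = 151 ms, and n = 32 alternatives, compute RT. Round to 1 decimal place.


RT = 249 + 151 * log2(32)
log2(32) = 5.0
RT = 249 + 151 * 5.0
= 249 + 755.0
= 1004.0 ms


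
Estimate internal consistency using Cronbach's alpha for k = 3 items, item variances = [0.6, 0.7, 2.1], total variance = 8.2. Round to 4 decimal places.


alpha = (k/(k-1)) * (1 - sum(s_i^2)/s_total^2)
sum(item variances) = 3.4
k/(k-1) = 3/2 = 1.5
1 - 3.4/8.2 = 1 - 0.414634 = 0.585366
alpha = 1.5 * 0.585366
= 0.8780


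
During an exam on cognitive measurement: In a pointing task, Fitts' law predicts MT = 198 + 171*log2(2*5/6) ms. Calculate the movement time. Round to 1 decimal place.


MT = 198 + 171 * log2(2*5/6)
2D/W = 1.666667
log2(1.666667) = 0.737
MT = 198 + 171 * 0.737
= 324.0 ms


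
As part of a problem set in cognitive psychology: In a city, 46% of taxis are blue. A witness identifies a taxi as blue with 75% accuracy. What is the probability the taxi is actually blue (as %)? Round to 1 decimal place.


P(blue | says blue) = P(says blue | blue)*P(blue) / [P(says blue | blue)*P(blue) + P(says blue | not blue)*P(not blue)]
Numerator = 0.75 * 0.46 = 0.345
False identification = 0.25 * 0.54 = 0.135
P = 0.345 / (0.345 + 0.135)
= 0.345 / 0.48
As percentage = 71.9


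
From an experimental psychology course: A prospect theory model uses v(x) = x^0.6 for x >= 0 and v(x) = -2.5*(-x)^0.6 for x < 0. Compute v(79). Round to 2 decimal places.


Since x = 79 >= 0, use v(x) = x^0.6
79^0.6 = 13.7587
v(79) = 13.76


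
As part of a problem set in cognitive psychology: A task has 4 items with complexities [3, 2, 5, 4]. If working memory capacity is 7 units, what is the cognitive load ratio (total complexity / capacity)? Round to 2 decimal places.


Total complexity = 3 + 2 + 5 + 4 = 14
Load = total / capacity = 14 / 7
= 2.00


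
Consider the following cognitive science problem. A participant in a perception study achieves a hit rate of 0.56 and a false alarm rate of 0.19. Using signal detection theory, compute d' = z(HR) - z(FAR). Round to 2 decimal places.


d' = z(HR) - z(FAR)
z(0.56) = 0.151
z(0.19) = -0.8779
d' = 0.151 - -0.8779
= 1.03


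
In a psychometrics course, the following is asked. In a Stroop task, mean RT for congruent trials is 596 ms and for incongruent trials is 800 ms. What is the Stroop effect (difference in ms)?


Stroop effect = RT(incongruent) - RT(congruent)
= 800 - 596
= 204 ms


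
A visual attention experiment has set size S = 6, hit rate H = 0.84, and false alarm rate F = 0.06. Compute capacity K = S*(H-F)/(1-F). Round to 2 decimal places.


K = S * (H - F) / (1 - F)
H - F = 0.78
1 - F = 0.94
K = 6 * 0.78 / 0.94
= 4.98


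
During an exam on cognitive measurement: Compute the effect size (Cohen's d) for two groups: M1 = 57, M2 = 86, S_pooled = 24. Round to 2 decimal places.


Cohen's d = (M1 - M2) / S_pooled
= (57 - 86) / 24
= -29 / 24
= -1.21


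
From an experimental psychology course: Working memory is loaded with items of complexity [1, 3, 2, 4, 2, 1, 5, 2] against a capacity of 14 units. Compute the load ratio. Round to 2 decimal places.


Total complexity = 1 + 3 + 2 + 4 + 2 + 1 + 5 + 2 = 20
Load = total / capacity = 20 / 14
= 1.43


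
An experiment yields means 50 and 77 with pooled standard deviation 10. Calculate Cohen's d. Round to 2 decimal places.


Cohen's d = (M1 - M2) / S_pooled
= (50 - 77) / 10
= -27 / 10
= -2.70


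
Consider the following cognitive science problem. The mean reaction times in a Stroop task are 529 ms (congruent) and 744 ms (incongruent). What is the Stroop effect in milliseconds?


Stroop effect = RT(incongruent) - RT(congruent)
= 744 - 529
= 215 ms


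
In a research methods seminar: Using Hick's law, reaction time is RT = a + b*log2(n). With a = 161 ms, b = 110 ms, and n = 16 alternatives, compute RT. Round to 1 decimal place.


RT = 161 + 110 * log2(16)
log2(16) = 4.0
RT = 161 + 110 * 4.0
= 161 + 440.0
= 601.0 ms


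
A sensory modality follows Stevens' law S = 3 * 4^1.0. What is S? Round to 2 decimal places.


S = 3 * 4^1.0
4^1.0 = 4.0
S = 3 * 4.0
= 12.00


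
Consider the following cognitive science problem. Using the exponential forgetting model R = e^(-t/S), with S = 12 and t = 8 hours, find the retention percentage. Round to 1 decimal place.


R = e^(-t/S)
-t/S = -8/12 = -0.666667
R = e^(-0.666667) = 0.513417
Percentage = 0.513417 * 100
= 51.3


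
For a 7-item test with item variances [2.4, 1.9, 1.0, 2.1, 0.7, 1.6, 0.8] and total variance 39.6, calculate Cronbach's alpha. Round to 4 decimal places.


alpha = (k/(k-1)) * (1 - sum(s_i^2)/s_total^2)
sum(item variances) = 10.5
k/(k-1) = 7/6 = 1.166667
1 - 10.5/39.6 = 1 - 0.265152 = 0.734848
alpha = 1.166667 * 0.734848
= 0.8573


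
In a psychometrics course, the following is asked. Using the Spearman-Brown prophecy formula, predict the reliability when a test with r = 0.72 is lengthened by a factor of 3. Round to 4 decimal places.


r_new = n*r / (1 + (n-1)*r)
Numerator = 3 * 0.72 = 2.16
Denominator = 1 + 2 * 0.72 = 2.44
r_new = 2.16 / 2.44
= 0.8852


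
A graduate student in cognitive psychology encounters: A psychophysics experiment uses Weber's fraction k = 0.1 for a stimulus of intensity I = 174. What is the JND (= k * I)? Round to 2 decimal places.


JND = k * I
JND = 0.1 * 174
= 17.40


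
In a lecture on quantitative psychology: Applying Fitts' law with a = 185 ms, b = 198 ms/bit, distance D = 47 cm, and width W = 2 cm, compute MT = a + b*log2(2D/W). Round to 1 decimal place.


MT = 185 + 198 * log2(2*47/2)
2D/W = 47.0
log2(47.0) = 5.5546
MT = 185 + 198 * 5.5546
= 1284.8 ms


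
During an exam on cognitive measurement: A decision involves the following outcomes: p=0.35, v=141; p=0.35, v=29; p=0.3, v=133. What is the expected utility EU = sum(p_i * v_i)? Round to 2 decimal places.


EU = sum(p_i * v_i)
0.35 * 141 = 49.35
0.35 * 29 = 10.15
0.3 * 133 = 39.9
EU = 49.35 + 10.15 + 39.9
= 99.40


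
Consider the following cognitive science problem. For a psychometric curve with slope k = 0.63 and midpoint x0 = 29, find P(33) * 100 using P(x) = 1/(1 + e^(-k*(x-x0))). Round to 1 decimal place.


P(x) = 1/(1 + e^(-0.63*(33 - 29)))
Exponent = -0.63 * 4 = -2.52
e^(-2.52) = 0.08046
P = 1/(1 + 0.08046) = 0.925532
Percentage = 92.6


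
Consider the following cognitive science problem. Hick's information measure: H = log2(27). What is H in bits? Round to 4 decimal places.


H = log2(n)
H = log2(27)
= 4.7549


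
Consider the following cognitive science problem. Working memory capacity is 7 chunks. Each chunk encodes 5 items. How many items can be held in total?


Total items = chunks * items_per_chunk
= 7 * 5
= 35


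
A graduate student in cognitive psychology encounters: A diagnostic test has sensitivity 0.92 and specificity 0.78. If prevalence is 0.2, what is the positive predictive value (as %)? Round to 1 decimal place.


PPV = (sens * prev) / (sens * prev + (1-spec) * (1-prev))
Numerator = 0.92 * 0.2 = 0.184
P(positive and no disease) = (1 - spec) * (1 - prev) = (1 - 0.78) * (1 - 0.2) = 0.176
Denominator = 0.184 + 0.176 = 0.36
PPV = 0.184 / 0.36 = 0.511111
As percentage = 51.1


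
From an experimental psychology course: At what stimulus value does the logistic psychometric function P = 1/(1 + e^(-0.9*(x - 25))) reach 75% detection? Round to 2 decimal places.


At P = 0.75: 0.75 = 1/(1 + e^(-k*(x-x0)))
Solving: e^(-k*(x-x0)) = 1/3
x = x0 + ln(3)/k
ln(3) = 1.0986
x = 25 + 1.0986/0.9
= 25 + 1.2207
= 26.22


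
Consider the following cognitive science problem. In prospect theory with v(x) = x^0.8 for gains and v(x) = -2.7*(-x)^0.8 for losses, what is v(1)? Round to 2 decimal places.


Since x = 1 >= 0, use v(x) = x^0.8
1^0.8 = 1.0
v(1) = 1.00


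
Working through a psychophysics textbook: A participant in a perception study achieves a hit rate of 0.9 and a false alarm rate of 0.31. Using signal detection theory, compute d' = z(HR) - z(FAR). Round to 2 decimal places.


d' = z(HR) - z(FAR)
z(0.9) = 1.2816
z(0.31) = -0.4959
d' = 1.2816 - -0.4959
= 1.78


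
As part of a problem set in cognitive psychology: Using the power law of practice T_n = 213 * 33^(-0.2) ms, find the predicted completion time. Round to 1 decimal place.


T_n = 213 * 33^(-0.2)
33^(-0.2) = 0.496932
T_n = 213 * 0.496932
= 105.8 ms


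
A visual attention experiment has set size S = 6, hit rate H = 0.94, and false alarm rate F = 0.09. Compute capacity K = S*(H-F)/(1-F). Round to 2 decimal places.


K = S * (H - F) / (1 - F)
H - F = 0.85
1 - F = 0.91
K = 6 * 0.85 / 0.91
= 5.60


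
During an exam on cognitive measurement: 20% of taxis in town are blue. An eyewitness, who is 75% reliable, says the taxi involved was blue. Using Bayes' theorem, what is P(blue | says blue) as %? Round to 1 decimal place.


P(blue | says blue) = P(says blue | blue)*P(blue) / [P(says blue | blue)*P(blue) + P(says blue | not blue)*P(not blue)]
Numerator = 0.75 * 0.2 = 0.15
False identification = 0.25 * 0.8 = 0.2
P = 0.15 / (0.15 + 0.2)
= 0.15 / 0.35
As percentage = 42.9


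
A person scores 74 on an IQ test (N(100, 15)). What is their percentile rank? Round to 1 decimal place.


z = (IQ - mean) / SD
z = (74 - 100) / 15 = -1.7333
Percentile = Phi(-1.7333) * 100
Phi(-1.7333) = 0.041521
= 4.2


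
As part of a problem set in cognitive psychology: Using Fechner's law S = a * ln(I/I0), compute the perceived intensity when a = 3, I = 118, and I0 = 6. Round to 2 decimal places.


S = 3 * ln(118/6)
I/I0 = 19.666667
ln(19.666667) = 2.9789
S = 3 * 2.9789
= 8.94


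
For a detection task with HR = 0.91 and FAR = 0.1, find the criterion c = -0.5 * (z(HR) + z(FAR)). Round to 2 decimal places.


c = -0.5 * (z(HR) + z(FAR))
z(0.91) = 1.3408
z(0.1) = -1.2816
c = -0.5 * (1.3408 + -1.2816)
= -0.5 * 0.0592
= -0.03


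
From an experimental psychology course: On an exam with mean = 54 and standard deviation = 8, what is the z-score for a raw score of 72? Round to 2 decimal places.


z = (X - mu) / sigma
= (72 - 54) / 8
= 18 / 8
= 2.25


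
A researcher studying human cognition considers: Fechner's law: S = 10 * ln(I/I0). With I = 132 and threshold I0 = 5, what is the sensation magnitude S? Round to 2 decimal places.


S = 10 * ln(132/5)
I/I0 = 26.4
ln(26.4) = 3.2734
S = 10 * 3.2734
= 32.73


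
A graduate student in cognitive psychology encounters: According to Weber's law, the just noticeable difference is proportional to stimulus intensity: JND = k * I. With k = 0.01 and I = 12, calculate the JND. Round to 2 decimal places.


JND = k * I
JND = 0.01 * 12
= 0.12


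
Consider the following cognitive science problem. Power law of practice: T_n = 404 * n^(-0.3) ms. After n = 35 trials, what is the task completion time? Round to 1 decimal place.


T_n = 404 * 35^(-0.3)
35^(-0.3) = 0.344175
T_n = 404 * 0.344175
= 139.0 ms


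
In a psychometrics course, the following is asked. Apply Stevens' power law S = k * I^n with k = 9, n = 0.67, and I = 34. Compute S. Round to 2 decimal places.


S = 9 * 34^0.67
34^0.67 = 10.6192
S = 9 * 10.6192
= 95.57


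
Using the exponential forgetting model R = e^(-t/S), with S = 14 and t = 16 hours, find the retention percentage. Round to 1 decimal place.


R = e^(-t/S)
-t/S = -16/14 = -1.142857
R = e^(-1.142857) = 0.318907
Percentage = 0.318907 * 100
= 31.9


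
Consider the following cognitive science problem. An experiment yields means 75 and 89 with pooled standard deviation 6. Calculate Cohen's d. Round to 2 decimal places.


Cohen's d = (M1 - M2) / S_pooled
= (75 - 89) / 6
= -14 / 6
= -2.33


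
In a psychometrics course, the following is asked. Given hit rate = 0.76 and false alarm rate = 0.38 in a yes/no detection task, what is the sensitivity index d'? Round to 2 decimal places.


d' = z(HR) - z(FAR)
z(0.76) = 0.7063
z(0.38) = -0.3055
d' = 0.7063 - -0.3055
= 1.01


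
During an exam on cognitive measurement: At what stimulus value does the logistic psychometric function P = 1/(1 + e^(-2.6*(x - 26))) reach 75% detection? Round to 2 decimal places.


At P = 0.75: 0.75 = 1/(1 + e^(-k*(x-x0)))
Solving: e^(-k*(x-x0)) = 1/3
x = x0 + ln(3)/k
ln(3) = 1.0986
x = 26 + 1.0986/2.6
= 26 + 0.4225
= 26.42


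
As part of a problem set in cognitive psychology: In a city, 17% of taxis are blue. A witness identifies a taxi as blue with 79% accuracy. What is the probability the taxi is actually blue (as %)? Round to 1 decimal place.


P(blue | says blue) = P(says blue | blue)*P(blue) / [P(says blue | blue)*P(blue) + P(says blue | not blue)*P(not blue)]
Numerator = 0.79 * 0.17 = 0.1343
False identification = 0.21 * 0.83 = 0.1743
P = 0.1343 / (0.1343 + 0.1743)
= 0.1343 / 0.3086
As percentage = 43.5


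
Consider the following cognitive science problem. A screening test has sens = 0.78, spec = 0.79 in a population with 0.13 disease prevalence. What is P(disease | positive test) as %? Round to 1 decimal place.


PPV = (sens * prev) / (sens * prev + (1-spec) * (1-prev))
Numerator = 0.78 * 0.13 = 0.1014
P(positive and no disease) = (1 - spec) * (1 - prev) = (1 - 0.79) * (1 - 0.13) = 0.1827
Denominator = 0.1014 + 0.1827 = 0.2841
PPV = 0.1014 / 0.2841 = 0.356917
As percentage = 35.7


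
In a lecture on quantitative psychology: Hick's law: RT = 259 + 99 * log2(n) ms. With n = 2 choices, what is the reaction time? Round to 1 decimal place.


RT = 259 + 99 * log2(2)
log2(2) = 1.0
RT = 259 + 99 * 1.0
= 259 + 99.0
= 358.0 ms


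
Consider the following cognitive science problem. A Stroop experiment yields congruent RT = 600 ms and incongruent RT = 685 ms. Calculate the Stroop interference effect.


Stroop effect = RT(incongruent) - RT(congruent)
= 685 - 600
= 85 ms


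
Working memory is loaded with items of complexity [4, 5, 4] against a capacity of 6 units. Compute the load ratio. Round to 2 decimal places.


Total complexity = 4 + 5 + 4 = 13
Load = total / capacity = 13 / 6
= 2.17


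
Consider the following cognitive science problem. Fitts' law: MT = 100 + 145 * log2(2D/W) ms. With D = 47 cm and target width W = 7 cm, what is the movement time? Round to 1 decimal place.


MT = 100 + 145 * log2(2*47/7)
2D/W = 13.428571
log2(13.428571) = 3.7472
MT = 100 + 145 * 3.7472
= 643.3 ms


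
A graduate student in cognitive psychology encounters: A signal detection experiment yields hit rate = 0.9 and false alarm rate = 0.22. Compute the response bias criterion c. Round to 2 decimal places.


c = -0.5 * (z(HR) + z(FAR))
z(0.9) = 1.2816
z(0.22) = -0.7722
c = -0.5 * (1.2816 + -0.7722)
= -0.5 * 0.5094
= -0.25


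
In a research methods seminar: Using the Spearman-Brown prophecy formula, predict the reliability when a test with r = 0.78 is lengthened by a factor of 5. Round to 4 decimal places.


r_new = n*r / (1 + (n-1)*r)
Numerator = 5 * 0.78 = 3.9
Denominator = 1 + 4 * 0.78 = 4.12
r_new = 3.9 / 4.12
= 0.9466


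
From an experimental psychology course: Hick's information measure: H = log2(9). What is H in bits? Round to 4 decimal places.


H = log2(n)
H = log2(9)
= 3.1699


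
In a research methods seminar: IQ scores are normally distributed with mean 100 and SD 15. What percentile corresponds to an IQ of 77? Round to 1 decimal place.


z = (IQ - mean) / SD
z = (77 - 100) / 15 = -1.5333
Percentile = Phi(-1.5333) * 100
Phi(-1.5333) = 0.062601
= 6.3


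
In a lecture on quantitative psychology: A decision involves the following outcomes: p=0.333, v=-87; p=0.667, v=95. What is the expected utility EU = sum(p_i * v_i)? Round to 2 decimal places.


EU = sum(p_i * v_i)
0.333 * -87 = -28.971
0.667 * 95 = 63.365
EU = -28.971 + 63.365
= 34.39


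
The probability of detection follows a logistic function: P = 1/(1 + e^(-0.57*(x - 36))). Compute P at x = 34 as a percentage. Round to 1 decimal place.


P(x) = 1/(1 + e^(-0.57*(34 - 36)))
Exponent = -0.57 * -2 = 1.14
e^(1.14) = 3.126768
P = 1/(1 + 3.126768) = 0.24232
Percentage = 24.2


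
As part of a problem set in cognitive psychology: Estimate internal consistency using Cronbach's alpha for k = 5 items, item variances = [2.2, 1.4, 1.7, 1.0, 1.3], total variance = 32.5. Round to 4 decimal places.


alpha = (k/(k-1)) * (1 - sum(s_i^2)/s_total^2)
sum(item variances) = 7.6
k/(k-1) = 5/4 = 1.25
1 - 7.6/32.5 = 1 - 0.233846 = 0.766154
alpha = 1.25 * 0.766154
= 0.9577


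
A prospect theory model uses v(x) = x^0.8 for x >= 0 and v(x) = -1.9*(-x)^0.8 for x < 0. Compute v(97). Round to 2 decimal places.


Since x = 97 >= 0, use v(x) = x^0.8
97^0.8 = 38.8524
v(97) = 38.85


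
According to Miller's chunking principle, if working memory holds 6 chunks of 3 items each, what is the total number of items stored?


Total items = chunks * items_per_chunk
= 6 * 3
= 18


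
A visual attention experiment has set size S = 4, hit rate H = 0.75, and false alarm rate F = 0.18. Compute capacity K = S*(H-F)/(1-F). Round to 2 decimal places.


K = S * (H - F) / (1 - F)
H - F = 0.57
1 - F = 0.82
K = 4 * 0.57 / 0.82
= 2.78


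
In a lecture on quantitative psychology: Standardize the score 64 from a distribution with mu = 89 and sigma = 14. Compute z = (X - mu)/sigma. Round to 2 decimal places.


z = (X - mu) / sigma
= (64 - 89) / 14
= -25 / 14
= -1.79


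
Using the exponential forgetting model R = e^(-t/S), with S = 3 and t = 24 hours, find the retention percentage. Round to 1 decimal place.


R = e^(-t/S)
-t/S = -24/3 = -8.0
R = e^(-8.0) = 0.000335
Percentage = 0.000335 * 100
= 0.0


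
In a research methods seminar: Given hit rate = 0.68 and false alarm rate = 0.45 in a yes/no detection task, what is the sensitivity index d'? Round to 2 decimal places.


d' = z(HR) - z(FAR)
z(0.68) = 0.4677
z(0.45) = -0.1257
d' = 0.4677 - -0.1257
= 0.59


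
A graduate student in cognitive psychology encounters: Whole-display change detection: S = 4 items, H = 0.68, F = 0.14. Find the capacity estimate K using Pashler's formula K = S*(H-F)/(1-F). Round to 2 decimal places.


K = S * (H - F) / (1 - F)
H - F = 0.54
1 - F = 0.86
K = 4 * 0.54 / 0.86
= 2.51


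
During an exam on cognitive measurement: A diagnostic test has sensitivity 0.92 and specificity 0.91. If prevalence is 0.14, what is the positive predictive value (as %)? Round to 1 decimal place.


PPV = (sens * prev) / (sens * prev + (1-spec) * (1-prev))
Numerator = 0.92 * 0.14 = 0.1288
P(positive and no disease) = (1 - spec) * (1 - prev) = (1 - 0.91) * (1 - 0.14) = 0.0774
Denominator = 0.1288 + 0.0774 = 0.2062
PPV = 0.1288 / 0.2062 = 0.624636
As percentage = 62.5


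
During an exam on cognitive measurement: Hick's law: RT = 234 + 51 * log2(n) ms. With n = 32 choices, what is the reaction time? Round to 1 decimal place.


RT = 234 + 51 * log2(32)
log2(32) = 5.0
RT = 234 + 51 * 5.0
= 234 + 255.0
= 489.0 ms


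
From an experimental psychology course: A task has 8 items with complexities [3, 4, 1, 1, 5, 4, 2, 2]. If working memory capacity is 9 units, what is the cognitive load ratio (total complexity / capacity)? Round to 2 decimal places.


Total complexity = 3 + 4 + 1 + 1 + 5 + 4 + 2 + 2 = 22
Load = total / capacity = 22 / 9
= 2.44


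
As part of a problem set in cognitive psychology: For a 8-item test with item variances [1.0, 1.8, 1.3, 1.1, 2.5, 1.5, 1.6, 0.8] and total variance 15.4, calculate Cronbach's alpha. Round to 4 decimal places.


alpha = (k/(k-1)) * (1 - sum(s_i^2)/s_total^2)
sum(item variances) = 11.6
k/(k-1) = 8/7 = 1.142857
1 - 11.6/15.4 = 1 - 0.753247 = 0.246753
alpha = 1.142857 * 0.246753
= 0.2820


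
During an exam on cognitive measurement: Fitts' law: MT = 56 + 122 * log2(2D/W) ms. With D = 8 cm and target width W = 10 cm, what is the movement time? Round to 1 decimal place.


MT = 56 + 122 * log2(2*8/10)
2D/W = 1.6
log2(1.6) = 0.6781
MT = 56 + 122 * 0.6781
= 138.7 ms


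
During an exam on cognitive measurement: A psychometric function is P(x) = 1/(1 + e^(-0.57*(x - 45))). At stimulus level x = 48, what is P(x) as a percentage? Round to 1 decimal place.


P(x) = 1/(1 + e^(-0.57*(48 - 45)))
Exponent = -0.57 * 3 = -1.71
e^(-1.71) = 0.180866
P = 1/(1 + 0.180866) = 0.846836
Percentage = 84.7


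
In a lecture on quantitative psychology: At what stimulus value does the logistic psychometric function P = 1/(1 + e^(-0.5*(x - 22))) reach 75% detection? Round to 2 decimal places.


At P = 0.75: 0.75 = 1/(1 + e^(-k*(x-x0)))
Solving: e^(-k*(x-x0)) = 1/3
x = x0 + ln(3)/k
ln(3) = 1.0986
x = 22 + 1.0986/0.5
= 22 + 2.1972
= 24.20


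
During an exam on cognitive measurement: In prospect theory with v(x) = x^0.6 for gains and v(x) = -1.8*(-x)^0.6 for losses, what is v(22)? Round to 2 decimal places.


Since x = 22 >= 0, use v(x) = x^0.6
22^0.6 = 6.3893
v(22) = 6.39


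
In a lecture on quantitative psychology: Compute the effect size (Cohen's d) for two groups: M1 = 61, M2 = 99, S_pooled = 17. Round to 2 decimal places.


Cohen's d = (M1 - M2) / S_pooled
= (61 - 99) / 17
= -38 / 17
= -2.24


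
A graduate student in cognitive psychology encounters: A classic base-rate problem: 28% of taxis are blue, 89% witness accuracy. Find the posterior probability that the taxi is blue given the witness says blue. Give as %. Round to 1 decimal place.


P(blue | says blue) = P(says blue | blue)*P(blue) / [P(says blue | blue)*P(blue) + P(says blue | not blue)*P(not blue)]
Numerator = 0.89 * 0.28 = 0.2492
False identification = 0.11 * 0.72 = 0.0792
P = 0.2492 / (0.2492 + 0.0792)
= 0.2492 / 0.3284
As percentage = 75.9


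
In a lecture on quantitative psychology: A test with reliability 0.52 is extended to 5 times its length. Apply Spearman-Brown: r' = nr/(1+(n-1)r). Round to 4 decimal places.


r_new = n*r / (1 + (n-1)*r)
Numerator = 5 * 0.52 = 2.6
Denominator = 1 + 4 * 0.52 = 3.08
r_new = 2.6 / 3.08
= 0.8442


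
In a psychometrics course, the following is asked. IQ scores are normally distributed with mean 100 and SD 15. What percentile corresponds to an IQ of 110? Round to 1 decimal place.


z = (IQ - mean) / SD
z = (110 - 100) / 15 = 0.6667
Percentile = Phi(0.6667) * 100
Phi(0.6667) = 0.747518
= 74.8


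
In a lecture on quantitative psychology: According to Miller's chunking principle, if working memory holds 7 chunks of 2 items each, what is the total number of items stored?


Total items = chunks * items_per_chunk
= 7 * 2
= 14


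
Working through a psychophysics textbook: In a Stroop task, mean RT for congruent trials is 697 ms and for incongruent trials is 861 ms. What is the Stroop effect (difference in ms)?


Stroop effect = RT(incongruent) - RT(congruent)
= 861 - 697
= 164 ms


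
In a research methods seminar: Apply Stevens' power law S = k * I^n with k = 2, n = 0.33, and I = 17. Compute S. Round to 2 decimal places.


S = 2 * 17^0.33
17^0.33 = 2.5471
S = 2 * 2.5471
= 5.09


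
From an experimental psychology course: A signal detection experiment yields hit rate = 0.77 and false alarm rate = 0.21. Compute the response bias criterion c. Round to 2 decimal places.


c = -0.5 * (z(HR) + z(FAR))
z(0.77) = 0.7388
z(0.21) = -0.8064
c = -0.5 * (0.7388 + -0.8064)
= -0.5 * -0.0676
= 0.03


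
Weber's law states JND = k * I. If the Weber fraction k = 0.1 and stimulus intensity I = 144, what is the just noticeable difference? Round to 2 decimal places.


JND = k * I
JND = 0.1 * 144
= 14.40


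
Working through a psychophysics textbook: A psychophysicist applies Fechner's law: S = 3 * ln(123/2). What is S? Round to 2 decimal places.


S = 3 * ln(123/2)
I/I0 = 61.5
ln(61.5) = 4.119
S = 3 * 4.119
= 12.36


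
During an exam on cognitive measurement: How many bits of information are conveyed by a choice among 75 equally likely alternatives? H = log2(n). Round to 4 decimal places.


H = log2(n)
H = log2(75)
= 6.2288


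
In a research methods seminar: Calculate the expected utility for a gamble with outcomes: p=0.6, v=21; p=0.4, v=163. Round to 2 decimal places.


EU = sum(p_i * v_i)
0.6 * 21 = 12.6
0.4 * 163 = 65.2
EU = 12.6 + 65.2
= 77.80


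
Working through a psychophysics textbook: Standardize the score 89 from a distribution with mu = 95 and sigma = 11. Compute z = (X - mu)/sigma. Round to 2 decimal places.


z = (X - mu) / sigma
= (89 - 95) / 11
= -6 / 11
= -0.55


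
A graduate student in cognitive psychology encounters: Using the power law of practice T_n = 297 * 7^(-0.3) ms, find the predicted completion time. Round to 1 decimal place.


T_n = 297 * 7^(-0.3)
7^(-0.3) = 0.55779
T_n = 297 * 0.55779
= 165.7 ms


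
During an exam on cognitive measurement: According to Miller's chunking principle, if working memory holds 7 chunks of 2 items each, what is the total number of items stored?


Total items = chunks * items_per_chunk
= 7 * 2
= 14
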